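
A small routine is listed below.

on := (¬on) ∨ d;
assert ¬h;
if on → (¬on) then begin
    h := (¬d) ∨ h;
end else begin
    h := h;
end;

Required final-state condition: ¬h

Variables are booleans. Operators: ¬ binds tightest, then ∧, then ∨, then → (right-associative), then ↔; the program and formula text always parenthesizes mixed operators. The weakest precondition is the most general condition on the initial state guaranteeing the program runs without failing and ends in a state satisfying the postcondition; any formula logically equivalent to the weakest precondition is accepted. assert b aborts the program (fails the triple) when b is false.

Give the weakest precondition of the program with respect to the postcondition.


Working backward. After the program, ¬h must hold.
Then branch requires ¬((¬d) ∨ h); else branch requires ¬h.
Before the if: ((on → (¬on)) → (¬((¬d) ∨ h))) ∧ ((¬(on → (¬on))) → (¬h))
Before assert ¬h: (¬h) ∧ ((on → (¬on)) → (¬((¬d) ∨ h))) ∧ ((¬(on → (¬on))) → (¬h))
Before on := (¬on) ∨ d: (¬h) ∧ ((((¬on) ∨ d) → (¬((¬on) ∨ d))) → (¬((¬d) ∨ h))) ∧ ((¬(((¬on) ∨ d) → (¬((¬on) ∨ d)))) → (¬h))
Answer: WP = (¬h) ∧ ((((¬on) ∨ d) → (¬((¬on) ∨ d))) → (¬((¬d) ∨ h))) ∧ ((¬(((¬on) ∨ d) → (¬((¬on) ∨ d)))) → (¬h))


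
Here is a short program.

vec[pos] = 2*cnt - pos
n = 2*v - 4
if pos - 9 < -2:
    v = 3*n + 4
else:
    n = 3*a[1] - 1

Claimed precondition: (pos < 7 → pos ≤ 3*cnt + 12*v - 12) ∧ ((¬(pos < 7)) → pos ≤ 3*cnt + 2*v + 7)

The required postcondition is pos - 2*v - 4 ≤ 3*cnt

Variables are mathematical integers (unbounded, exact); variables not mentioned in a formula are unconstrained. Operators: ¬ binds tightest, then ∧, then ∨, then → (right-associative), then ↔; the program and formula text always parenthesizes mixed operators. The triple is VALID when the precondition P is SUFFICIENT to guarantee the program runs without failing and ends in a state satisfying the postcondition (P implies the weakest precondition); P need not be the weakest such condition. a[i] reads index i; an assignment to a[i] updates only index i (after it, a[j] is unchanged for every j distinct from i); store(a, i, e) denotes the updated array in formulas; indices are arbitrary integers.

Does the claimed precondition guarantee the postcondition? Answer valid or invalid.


Working backward. After the program, the postcondition pos - 2*v - 4 ≤ 3*cnt must hold; in canonical form it is pos ≤ 3*cnt + 2*v + 4.
Then branch requires pos ≤ 3*cnt + 6*n + 12; else branch requires pos ≤ 3*cnt + 2*v + 4.
Before the if: (pos < 7 → pos ≤ 3*cnt + 6*n + 12) ∧ ((¬(pos < 7)) → pos ≤ 3*cnt + 2*v + 4)
Before n := 2*v - 4: (pos < 7 → pos ≤ 3*cnt + 12*v - 12) ∧ ((¬(pos < 7)) → pos ≤ 3*cnt + 2*v + 4)
Before vec[pos] := 2*cnt - pos: (pos < 7 → pos ≤ 3*cnt + 12*v - 12) ∧ ((¬(pos < 7)) → pos ≤ 3*cnt + 2*v + 4)
The weakest precondition is (pos < 7 → pos ≤ 3*cnt + 12*v - 12) ∧ ((¬(pos < 7)) → pos ≤ 3*cnt + 2*v + 4).
Check whether (pos < 7 → pos ≤ 3*cnt + 12*v - 12) ∧ ((¬(pos < 7)) → pos ≤ 3*cnt + 2*v + 7) implies it.
Countermodel: at the initial state cnt = 0, pos = 7, v = 0, the precondition holds but the weakest precondition fails.
Answer: invalid


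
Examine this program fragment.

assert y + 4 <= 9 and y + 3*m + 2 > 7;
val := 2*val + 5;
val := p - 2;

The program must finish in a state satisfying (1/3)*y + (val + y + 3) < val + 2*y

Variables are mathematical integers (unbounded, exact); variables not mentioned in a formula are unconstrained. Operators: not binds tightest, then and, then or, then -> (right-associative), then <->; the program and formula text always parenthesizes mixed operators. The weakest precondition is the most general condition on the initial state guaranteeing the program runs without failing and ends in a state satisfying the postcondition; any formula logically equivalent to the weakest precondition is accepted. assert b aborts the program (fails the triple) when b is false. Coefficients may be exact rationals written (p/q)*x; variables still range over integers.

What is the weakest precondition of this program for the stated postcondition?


Working backward. After the program, the postcondition (1/3)*y + (val + y + 3) < val + 2*y must hold; in canonical form it is (2/3)*y > 3.
Before val := p - 2: (2/3)*y > 3
Before val := 2*val + 5: (2/3)*y > 3
Before assert y + 4 <= 9 and y + 3*m + 2 > 7: y <= 5 and 3*m + y > 5 and (2/3)*y > 3
Answer: WP = y <= 5 and 3*m + y > 5 and (2/3)*y > 3


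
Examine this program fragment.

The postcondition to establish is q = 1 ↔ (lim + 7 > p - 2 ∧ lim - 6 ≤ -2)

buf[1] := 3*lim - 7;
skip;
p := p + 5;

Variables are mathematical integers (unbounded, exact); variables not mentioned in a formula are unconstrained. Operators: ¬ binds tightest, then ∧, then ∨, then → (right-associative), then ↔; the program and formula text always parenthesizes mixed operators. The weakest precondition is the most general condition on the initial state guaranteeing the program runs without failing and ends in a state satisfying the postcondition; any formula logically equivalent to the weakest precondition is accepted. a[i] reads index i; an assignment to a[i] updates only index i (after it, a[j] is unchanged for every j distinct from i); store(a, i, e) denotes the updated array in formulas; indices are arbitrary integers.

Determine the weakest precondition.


Working backward. After the program, the postcondition q = 1 ↔ (lim + 7 > p - 2 ∧ lim - 6 ≤ -2) must hold; in canonical form it is q = 1 ↔ (lim > p - 9 ∧ lim ≤ 4).
Before p := p + 5: q = 1 ↔ (lim > p - 4 ∧ lim ≤ 4)
Before skip: q = 1 ↔ (lim > p - 4 ∧ lim ≤ 4)
Before buf[1] := 3*lim - 7: q = 1 ↔ (lim > p - 4 ∧ lim ≤ 4)
Answer: WP = q = 1 ↔ (lim > p - 4 ∧ lim ≤ 4)


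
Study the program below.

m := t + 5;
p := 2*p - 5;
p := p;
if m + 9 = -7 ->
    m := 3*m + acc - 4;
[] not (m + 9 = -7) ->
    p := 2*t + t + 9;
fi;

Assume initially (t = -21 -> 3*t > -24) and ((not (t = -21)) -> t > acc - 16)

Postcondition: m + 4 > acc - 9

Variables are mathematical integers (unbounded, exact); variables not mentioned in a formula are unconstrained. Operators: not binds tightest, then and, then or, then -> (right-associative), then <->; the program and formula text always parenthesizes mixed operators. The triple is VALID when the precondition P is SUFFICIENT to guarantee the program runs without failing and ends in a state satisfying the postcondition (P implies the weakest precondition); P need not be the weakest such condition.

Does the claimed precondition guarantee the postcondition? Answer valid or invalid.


Working backward. After the program, the postcondition m + 4 > acc - 9 must hold; in canonical form it is m > acc - 13.
Then branch requires 3*m > -9; else branch requires m > acc - 13.
Before the if: (m = -16 -> 3*m > -9) and ((not (m = -16)) -> m > acc - 13)
Before p := p: (m = -16 -> 3*m > -9) and ((not (m = -16)) -> m > acc - 13)
Before p := 2*p - 5: (m = -16 -> 3*m > -9) and ((not (m = -16)) -> m > acc - 13)
Before m := t + 5: (t = -21 -> 3*t > -24) and ((not (t = -21)) -> t > acc - 18)
The weakest precondition is (t = -21 -> 3*t > -24) and ((not (t = -21)) -> t > acc - 18).
Check whether (t = -21 -> 3*t > -24) and ((not (t = -21)) -> t > acc - 16) implies it.
Every state satisfying the precondition satisfies the weakest precondition: the implication holds.
Answer: valid


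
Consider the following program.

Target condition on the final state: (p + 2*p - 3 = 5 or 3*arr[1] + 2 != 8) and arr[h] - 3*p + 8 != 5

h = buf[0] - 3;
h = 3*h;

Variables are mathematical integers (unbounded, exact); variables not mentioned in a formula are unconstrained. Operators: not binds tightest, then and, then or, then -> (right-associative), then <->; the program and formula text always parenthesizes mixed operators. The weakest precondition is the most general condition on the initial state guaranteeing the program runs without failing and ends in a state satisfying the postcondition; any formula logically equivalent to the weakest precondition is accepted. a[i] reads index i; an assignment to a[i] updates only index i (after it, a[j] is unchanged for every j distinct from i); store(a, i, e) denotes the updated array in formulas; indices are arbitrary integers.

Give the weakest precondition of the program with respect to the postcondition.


Working backward. After the program, the postcondition (p + 2*p - 3 = 5 or 3*arr[1] + 2 != 8) and arr[h] - 3*p + 8 != 5 must hold; in canonical form it is (3*p = 8 or 3*arr[1] != 6) and arr[h] != 3*p - 3.
Before h := 3*h: (3*p = 8 or 3*arr[1] != 6) and arr[3*h] != 3*p - 3
Before h := buf[0] - 3: (3*p = 8 or 3*arr[1] != 6) and arr[3*buf[0] - 9] != 3*p - 3
Answer: WP = (3*p = 8 or 3*arr[1] != 6) and arr[3*buf[0] - 9] != 3*p - 3


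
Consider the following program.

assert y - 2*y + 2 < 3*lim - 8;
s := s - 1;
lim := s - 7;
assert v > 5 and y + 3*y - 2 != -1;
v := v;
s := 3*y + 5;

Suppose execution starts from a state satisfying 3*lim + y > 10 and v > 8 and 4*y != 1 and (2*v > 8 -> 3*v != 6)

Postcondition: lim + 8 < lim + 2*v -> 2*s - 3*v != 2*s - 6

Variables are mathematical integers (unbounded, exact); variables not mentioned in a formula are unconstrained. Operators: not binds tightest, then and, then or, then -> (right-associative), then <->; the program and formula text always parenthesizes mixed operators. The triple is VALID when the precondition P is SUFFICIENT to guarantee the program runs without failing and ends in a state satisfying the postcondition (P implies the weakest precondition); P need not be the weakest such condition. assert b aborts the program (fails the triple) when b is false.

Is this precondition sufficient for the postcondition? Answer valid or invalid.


Working backward. After the program, the postcondition lim + 8 < lim + 2*v -> 2*s - 3*v != 2*s - 6 must hold; in canonical form it is 2*v > 8 -> 3*v != 6.
Before s := 3*y + 5: 2*v > 8 -> 3*v != 6
Before v := v: 2*v > 8 -> 3*v != 6
Before assert v > 5 and y + 3*y - 2 != -1: v > 5 and 4*y != 1 and (2*v > 8 -> 3*v != 6)
Before lim := s - 7: v > 5 and 4*y != 1 and (2*v > 8 -> 3*v != 6)
Before s := s - 1: v > 5 and 4*y != 1 and (2*v > 8 -> 3*v != 6)
Before assert y - 2*y + 2 < 3*lim - 8: 3*lim + y > 10 and v > 5 and 4*y != 1 and (2*v > 8 -> 3*v != 6)
The weakest precondition is 3*lim + y > 10 and v > 5 and 4*y != 1 and (2*v > 8 -> 3*v != 6).
Check whether 3*lim + y > 10 and v > 8 and 4*y != 1 and (2*v > 8 -> 3*v != 6) implies it.
Every state satisfying the precondition satisfies the weakest precondition: the implication holds.
Answer: valid


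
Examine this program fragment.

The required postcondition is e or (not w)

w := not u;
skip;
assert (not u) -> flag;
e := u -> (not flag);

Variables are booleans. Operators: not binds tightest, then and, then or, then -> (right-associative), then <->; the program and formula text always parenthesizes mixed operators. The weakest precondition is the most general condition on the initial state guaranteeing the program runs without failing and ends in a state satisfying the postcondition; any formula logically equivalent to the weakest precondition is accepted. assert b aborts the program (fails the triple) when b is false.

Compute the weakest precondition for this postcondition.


Working backward. After the program, e or (not w) must hold.
Before e := u -> (not flag): (u -> (not flag)) or (not w)
Before assert (not u) -> flag: ((not u) -> flag) and ((u -> (not flag)) or (not w))
Before skip: ((not u) -> flag) and ((u -> (not flag)) or (not w))
Before w := not u: ((not u) -> flag) and ((u -> (not flag)) or u)
Answer: WP = ((not u) -> flag) and ((u -> (not flag)) or u)


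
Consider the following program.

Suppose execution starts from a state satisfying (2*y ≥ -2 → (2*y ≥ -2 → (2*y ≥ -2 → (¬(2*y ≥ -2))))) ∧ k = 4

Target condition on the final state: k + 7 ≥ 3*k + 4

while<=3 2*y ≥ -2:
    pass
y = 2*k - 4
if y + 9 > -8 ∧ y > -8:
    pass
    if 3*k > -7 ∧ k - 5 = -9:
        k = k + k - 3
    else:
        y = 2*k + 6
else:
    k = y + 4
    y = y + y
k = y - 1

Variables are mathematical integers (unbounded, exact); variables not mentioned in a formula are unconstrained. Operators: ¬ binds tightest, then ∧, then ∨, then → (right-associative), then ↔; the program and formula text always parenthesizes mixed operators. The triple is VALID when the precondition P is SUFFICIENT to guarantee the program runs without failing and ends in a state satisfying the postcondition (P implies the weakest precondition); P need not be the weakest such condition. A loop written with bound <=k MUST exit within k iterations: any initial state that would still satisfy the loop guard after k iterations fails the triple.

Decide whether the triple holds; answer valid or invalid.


Working backward. After the program, the postcondition k + 7 ≥ 3*k + 4 must hold; in canonical form it is 2*k ≤ 3.
Before k := y - 1: 2*y ≤ 5
Then branch requires ((3*k > -7 ∧ k = -4) → 2*y ≤ 5) ∧ ((¬(3*k > -7 ∧ k = -4)) → 4*k ≤ -7); else branch requires 4*y ≤ 5.
Before the if: ((y > -17 ∧ y > -8) → (((3*k > -7 ∧ k = -4) → 2*y ≤ 5) ∧ ((¬(3*k > -7 ∧ k = -4)) → 4*k ≤ -7))) ∧ ((¬(y > -17 ∧ y > -8)) → 4*y ≤ 5)
Before y := 2*k - 4: ((2*k > -13 ∧ 2*k > -4) → (((3*k > -7 ∧ k = -4) → 4*k ≤ 13) ∧ ((¬(3*k > -7 ∧ k = -4)) → 4*k ≤ -7))) ∧ ((¬(2*k > -13 ∧ 2*k > -4)) → 8*k ≤ 21)
Before the loop (bound <=3), unroll the exhaustion recursion (WP_0 = exit-now case; WP_j = one more guarded iteration, up to j = 3):
  WP_0: (¬(2*y ≥ -2)) ∧ ((2*k > -13 ∧ 2*k > -4) → (((3*k > -7 ∧ k = -4) → 4*k ≤ 13) ∧ ((¬(3*k > -7 ∧ k = -4)) → 4*k ≤ -7))) ∧ ((¬(2*k > -13 ∧ 2*k > -4)) → 8*k ≤ 21)
  WP_1: (2*y ≥ -2 → ((¬(2*y ≥ -2)) ∧ ((2*k > -13 ∧ 2*k > -4) → (((3*k > -7 ∧ k = -4) → 4*k ≤ 13) ∧ ((¬(3*k > -7 ∧ k = -4)) → 4*k ≤ -7))) ∧ ((¬(2*k > -13 ∧ 2*k > -4)) → 8*k ≤ 21))) ∧ ((¬(2*y ≥ -2)) → (((2*k > -13 ∧ 2*k > -4) → (((3*k > -7 ∧ k = -4) → 4*k ≤ 13) ∧ ((¬(3*k > -7 ∧ k = -4)) → 4*k ≤ -7))) ∧ ((¬(2*k > -13 ∧ 2*k > -4)) → 8*k ≤ 21)))
  WP_2: (2*y ≥ -2 → ((2*y ≥ -2 → ((¬(2*y ≥ -2)) ∧ ((2*k > -13 ∧ 2*k > -4) → (((3*k > -7 ∧ k = -4) → 4*k ≤ 13) ∧ ((¬(3*k > -7 ∧ k = -4)) → 4*k ≤ -7))) ∧ ((¬(2*k > -13 ∧ 2*k > -4)) → 8*k ≤ 21))) ∧ ((¬(2*y ≥ -2)) → (((2*k > -13 ∧ 2*k > -4) → (((3*k > -7 ∧ k = -4) → 4*k ≤ 13) ∧ ((¬(3*k > -7 ∧ k = -4)) → 4*k ≤ -7))) ∧ ((¬(2*k > -13 ∧ 2*k > -4)) → 8*k ≤ 21))))) ∧ ((¬(2*y ≥ -2)) → (((2*k > -13 ∧ 2*k > -4) → (((3*k > -7 ∧ k = -4) → 4*k ≤ 13) ∧ ((¬(3*k > -7 ∧ k = -4)) → 4*k ≤ -7))) ∧ ((¬(2*k > -13 ∧ 2*k > -4)) → 8*k ≤ 21)))
  WP_3: (2*y ≥ -2 → ((2*y ≥ -2 → ((2*y ≥ -2 → ((¬(2*y ≥ -2)) ∧ ((2*k > -13 ∧ 2*k > -4) → (((3*k > -7 ∧ k = -4) → 4*k ≤ 13) ∧ ((¬(3*k > -7 ∧ k = -4)) → 4*k ≤ -7))) ∧ ((¬(2*k > -13 ∧ 2*k > -4)) → 8*k ≤ 21))) ∧ ((¬(2*y ≥ -2)) → (((2*k > -13 ∧ 2*k > -4) → (((3*k > -7 ∧ k = -4) → 4*k ≤ 13) ∧ ((¬(3*k > -7 ∧ k = -4)) → 4*k ≤ -7))) ∧ ((¬(2*k > -13 ∧ 2*k > -4)) → 8*k ≤ 21))))) ∧ ((¬(2*y ≥ -2)) → (((2*k > -13 ∧ 2*k > -4) → (((3*k > -7 ∧ k = -4) → 4*k ≤ 13) ∧ ((¬(3*k > -7 ∧ k = -4)) → 4*k ≤ -7))) ∧ ((¬(2*k > -13 ∧ 2*k > -4)) → 8*k ≤ 21))))) ∧ ((¬(2*y ≥ -2)) → (((2*k > -13 ∧ 2*k > -4) → (((3*k > -7 ∧ k = -4) → 4*k ≤ 13) ∧ ((¬(3*k > -7 ∧ k = -4)) → 4*k ≤ -7))) ∧ ((¬(2*k > -13 ∧ 2*k > -4)) → 8*k ≤ 21)))
So before the loop: (2*y ≥ -2 → ((2*y ≥ -2 → ((2*y ≥ -2 → ((¬(2*y ≥ -2)) ∧ ((2*k > -13 ∧ 2*k > -4) → (((3*k > -7 ∧ k = -4) → 4*k ≤ 13) ∧ ((¬(3*k > -7 ∧ k = -4)) → 4*k ≤ -7))) ∧ ((¬(2*k > -13 ∧ 2*k > -4)) → 8*k ≤ 21))) ∧ ((¬(2*y ≥ -2)) → (((2*k > -13 ∧ 2*k > -4) → (((3*k > -7 ∧ k = -4) → 4*k ≤ 13) ∧ ((¬(3*k > -7 ∧ k = -4)) → 4*k ≤ -7))) ∧ ((¬(2*k > -13 ∧ 2*k > -4)) → 8*k ≤ 21))))) ∧ ((¬(2*y ≥ -2)) → (((2*k > -13 ∧ 2*k > -4) → (((3*k > -7 ∧ k = -4) → 4*k ≤ 13) ∧ ((¬(3*k > -7 ∧ k = -4)) → 4*k ≤ -7))) ∧ ((¬(2*k > -13 ∧ 2*k > -4)) → 8*k ≤ 21))))) ∧ ((¬(2*y ≥ -2)) → (((2*k > -13 ∧ 2*k > -4) → (((3*k > -7 ∧ k = -4) → 4*k ≤ 13) ∧ ((¬(3*k > -7 ∧ k = -4)) → 4*k ≤ -7))) ∧ ((¬(2*k > -13 ∧ 2*k > -4)) → 8*k ≤ 21)))
The weakest precondition is (2*y ≥ -2 → ((2*y ≥ -2 → ((2*y ≥ -2 → ((¬(2*y ≥ -2)) ∧ ((2*k > -13 ∧ 2*k > -4) → (((3*k > -7 ∧ k = -4) → 4*k ≤ 13) ∧ ((¬(3*k > -7 ∧ k = -4)) → 4*k ≤ -7))) ∧ ((¬(2*k > -13 ∧ 2*k > -4)) → 8*k ≤ 21))) ∧ ((¬(2*y ≥ -2)) → (((2*k > -13 ∧ 2*k > -4) → (((3*k > -7 ∧ k = -4) → 4*k ≤ 13) ∧ ((¬(3*k > -7 ∧ k = -4)) → 4*k ≤ -7))) ∧ ((¬(2*k > -13 ∧ 2*k > -4)) → 8*k ≤ 21))))) ∧ ((¬(2*y ≥ -2)) → (((2*k > -13 ∧ 2*k > -4) → (((3*k > -7 ∧ k = -4) → 4*k ≤ 13) ∧ ((¬(3*k > -7 ∧ k = -4)) → 4*k ≤ -7))) ∧ ((¬(2*k > -13 ∧ 2*k > -4)) → 8*k ≤ 21))))) ∧ ((¬(2*y ≥ -2)) → (((2*k > -13 ∧ 2*k > -4) → (((3*k > -7 ∧ k = -4) → 4*k ≤ 13) ∧ ((¬(3*k > -7 ∧ k = -4)) → 4*k ≤ -7))) ∧ ((¬(2*k > -13 ∧ 2*k > -4)) → 8*k ≤ 21))).
Check whether (2*y ≥ -2 → (2*y ≥ -2 → (2*y ≥ -2 → (¬(2*y ≥ -2))))) ∧ k = 4 implies it.
Countermodel: at the initial state k = 4, y = -2, the precondition holds but the weakest precondition fails.
Answer: invalid


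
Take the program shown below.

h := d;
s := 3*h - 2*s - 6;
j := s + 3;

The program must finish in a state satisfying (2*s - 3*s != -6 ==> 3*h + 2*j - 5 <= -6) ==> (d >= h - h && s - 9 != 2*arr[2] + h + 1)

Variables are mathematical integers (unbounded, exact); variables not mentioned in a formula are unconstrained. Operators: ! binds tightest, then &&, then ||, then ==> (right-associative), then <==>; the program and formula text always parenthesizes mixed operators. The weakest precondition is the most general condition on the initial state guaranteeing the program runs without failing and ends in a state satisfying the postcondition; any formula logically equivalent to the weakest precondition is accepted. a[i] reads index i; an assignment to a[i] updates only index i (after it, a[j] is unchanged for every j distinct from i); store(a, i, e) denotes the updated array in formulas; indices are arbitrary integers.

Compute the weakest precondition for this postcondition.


Working backward. After the program, the postcondition (2*s - 3*s != -6 ==> 3*h + 2*j - 5 <= -6) ==> (d >= h - h && s - 9 != 2*arr[2] + h + 1) must hold; in canonical form it is (s != 6 ==> 3*h + 2*j <= -1) ==> (d >= 0 && s != 2*arr[2] + h + 10).
Before j := s + 3: (s != 6 ==> 3*h + 2*s <= -7) ==> (d >= 0 && s != 2*arr[2] + h + 10)
Before s := 3*h - 2*s - 6: (3*h != 2*s + 12 ==> 9*h <= 4*s + 5) ==> (d >= 0 && 2*h != 2*arr[2] + 2*s + 16)
Before h := d: (3*d != 2*s + 12 ==> 9*d <= 4*s + 5) ==> (d >= 0 && 2*d != 2*arr[2] + 2*s + 16)
Answer: WP = (3*d != 2*s + 12 ==> 9*d <= 4*s + 5) ==> (d >= 0 && 2*d != 2*arr[2] + 2*s + 16)


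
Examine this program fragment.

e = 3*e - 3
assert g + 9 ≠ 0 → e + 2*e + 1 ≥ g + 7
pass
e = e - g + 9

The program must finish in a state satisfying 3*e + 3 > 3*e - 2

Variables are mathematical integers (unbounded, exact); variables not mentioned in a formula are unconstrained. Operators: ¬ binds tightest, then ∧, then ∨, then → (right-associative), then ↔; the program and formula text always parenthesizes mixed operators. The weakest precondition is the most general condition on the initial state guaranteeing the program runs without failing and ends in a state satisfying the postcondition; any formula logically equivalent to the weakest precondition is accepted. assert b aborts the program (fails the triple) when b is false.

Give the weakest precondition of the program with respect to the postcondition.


Working backward. After the program, the postcondition 3*e + 3 > 3*e - 2 must hold; in canonical form it is true.
Before e := e - g + 9: true
Before skip: true
Before assert g + 9 ≠ 0 → e + 2*e + 1 ≥ g + 7: g ≠ -9 → 3*e ≥ g + 6
Before e := 3*e - 3: g ≠ -9 → 9*e ≥ g + 15
Answer: WP = g ≠ -9 → 9*e ≥ g + 15


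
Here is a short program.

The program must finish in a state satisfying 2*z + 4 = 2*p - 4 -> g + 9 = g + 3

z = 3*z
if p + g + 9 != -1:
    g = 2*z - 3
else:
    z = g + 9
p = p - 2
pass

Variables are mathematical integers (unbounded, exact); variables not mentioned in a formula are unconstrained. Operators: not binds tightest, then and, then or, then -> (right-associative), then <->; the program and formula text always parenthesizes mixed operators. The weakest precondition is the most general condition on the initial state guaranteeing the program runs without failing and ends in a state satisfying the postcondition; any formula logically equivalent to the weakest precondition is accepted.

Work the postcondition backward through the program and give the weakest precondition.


Working backward. After the program, the postcondition 2*z + 4 = 2*p - 4 -> g + 9 = g + 3 must hold; in canonical form it is not (2*z = 2*p - 8).
Before skip: not (2*z = 2*p - 8)
Before p := p - 2: not (2*z = 2*p - 12)
Then branch requires not (2*z = 2*p - 12); else branch requires not (2*g = 2*p - 30).
Before the if: (g + p != -10 -> (not (2*z = 2*p - 12))) and ((not (g + p != -10)) -> (not (2*g = 2*p - 30)))
Before z := 3*z: (g + p != -10 -> (not (6*z = 2*p - 12))) and ((not (g + p != -10)) -> (not (2*g = 2*p - 30)))
Answer: WP = (g + p != -10 -> (not (6*z = 2*p - 12))) and ((not (g + p != -10)) -> (not (2*g = 2*p - 30)))


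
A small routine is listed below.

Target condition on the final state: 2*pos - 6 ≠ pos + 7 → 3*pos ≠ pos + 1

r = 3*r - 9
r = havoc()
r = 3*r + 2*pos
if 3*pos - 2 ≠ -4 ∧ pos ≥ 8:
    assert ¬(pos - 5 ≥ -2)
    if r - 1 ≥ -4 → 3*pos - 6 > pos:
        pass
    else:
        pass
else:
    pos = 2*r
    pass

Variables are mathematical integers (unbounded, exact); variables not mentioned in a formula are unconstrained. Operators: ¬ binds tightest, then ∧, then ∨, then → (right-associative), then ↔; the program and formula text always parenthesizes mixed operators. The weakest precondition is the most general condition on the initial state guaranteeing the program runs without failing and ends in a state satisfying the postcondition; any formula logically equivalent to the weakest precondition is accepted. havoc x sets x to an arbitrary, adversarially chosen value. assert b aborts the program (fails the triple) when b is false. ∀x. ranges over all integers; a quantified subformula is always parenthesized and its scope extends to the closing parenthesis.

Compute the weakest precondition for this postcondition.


Working backward. After the program, the postcondition 2*pos - 6 ≠ pos + 7 → 3*pos ≠ pos + 1 must hold; in canonical form it is pos ≠ 13 → 2*pos ≠ 1.
Then branch requires (¬(pos ≥ 3)) ∧ ((r ≥ -3 → 2*pos > 6) → (pos ≠ 13 → 2*pos ≠ 1)) ∧ ((¬(r ≥ -3 → 2*pos > 6)) → (pos ≠ 13 → 2*pos ≠ 1)); else branch requires 2*r ≠ 13 → 4*r ≠ 1.
Before the if: ((3*pos ≠ -2 ∧ pos ≥ 8) → ((¬(pos ≥ 3)) ∧ ((r ≥ -3 → 2*pos > 6) → (pos ≠ 13 → 2*pos ≠ 1)) ∧ ((¬(r ≥ -3 → 2*pos > 6)) → (pos ≠ 13 → 2*pos ≠ 1)))) ∧ ((¬(3*pos ≠ -2 ∧ pos ≥ 8)) → (2*r ≠ 13 → 4*r ≠ 1))
Before r := 3*r + 2*pos: ((3*pos ≠ -2 ∧ pos ≥ 8) → ((¬(pos ≥ 3)) ∧ ((2*pos + 3*r ≥ -3 → 2*pos > 6) → (pos ≠ 13 → 2*pos ≠ 1)) ∧ ((¬(2*pos + 3*r ≥ -3 → 2*pos > 6)) → (pos ≠ 13 → 2*pos ≠ 1)))) ∧ ((¬(3*pos ≠ -2 ∧ pos ≥ 8)) → (4*pos + 6*r ≠ 13 → 8*pos + 12*r ≠ 1))
Before havoc r: ∀r_1. (((3*pos ≠ -2 ∧ pos ≥ 8) → ((¬(pos ≥ 3)) ∧ ((2*pos + 3*r_1 ≥ -3 → 2*pos > 6) → (pos ≠ 13 → 2*pos ≠ 1)) ∧ ((¬(2*pos + 3*r_1 ≥ -3 → 2*pos > 6)) → (pos ≠ 13 → 2*pos ≠ 1)))) ∧ ((¬(3*pos ≠ -2 ∧ pos ≥ 8)) → (4*pos + 6*r_1 ≠ 13 → 8*pos + 12*r_1 ≠ 1)))
Before r := 3*r - 9: ∀r_1. (((3*pos ≠ -2 ∧ pos ≥ 8) → ((¬(pos ≥ 3)) ∧ ((2*pos + 3*r_1 ≥ -3 → 2*pos > 6) → (pos ≠ 13 → 2*pos ≠ 1)) ∧ ((¬(2*pos + 3*r_1 ≥ -3 → 2*pos > 6)) → (pos ≠ 13 → 2*pos ≠ 1)))) ∧ ((¬(3*pos ≠ -2 ∧ pos ≥ 8)) → (4*pos + 6*r_1 ≠ 13 → 8*pos + 12*r_1 ≠ 1)))
Answer: WP = ∀r_1. (((3*pos ≠ -2 ∧ pos ≥ 8) → ((¬(pos ≥ 3)) ∧ ((2*pos + 3*r_1 ≥ -3 → 2*pos > 6) → (pos ≠ 13 → 2*pos ≠ 1)) ∧ ((¬(2*pos + 3*r_1 ≥ -3 → 2*pos > 6)) → (pos ≠ 13 → 2*pos ≠ 1)))) ∧ ((¬(3*pos ≠ -2 ∧ pos ≥ 8)) → (4*pos + 6*r_1 ≠ 13 → 8*pos + 12*r_1 ≠ 1)))


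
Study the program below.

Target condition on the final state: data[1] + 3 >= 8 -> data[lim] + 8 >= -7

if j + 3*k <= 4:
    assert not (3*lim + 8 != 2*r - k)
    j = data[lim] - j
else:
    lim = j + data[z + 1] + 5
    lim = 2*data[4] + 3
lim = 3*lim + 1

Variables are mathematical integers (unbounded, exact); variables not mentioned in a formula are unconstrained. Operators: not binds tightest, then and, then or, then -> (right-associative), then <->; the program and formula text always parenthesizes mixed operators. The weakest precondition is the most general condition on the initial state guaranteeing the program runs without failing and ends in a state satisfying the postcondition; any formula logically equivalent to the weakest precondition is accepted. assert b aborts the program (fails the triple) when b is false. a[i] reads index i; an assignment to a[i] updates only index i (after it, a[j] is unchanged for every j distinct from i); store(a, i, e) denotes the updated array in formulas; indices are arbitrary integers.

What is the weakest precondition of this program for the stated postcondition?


Working backward. After the program, the postcondition data[1] + 3 >= 8 -> data[lim] + 8 >= -7 must hold; in canonical form it is data[1] >= 5 -> data[lim] >= -15.
Before lim := 3*lim + 1: data[1] >= 5 -> data[3*lim + 1] >= -15
Then branch requires (not (k + 3*lim != 2*r - 8)) and (data[1] >= 5 -> data[3*lim + 1] >= -15); else branch requires data[1] >= 5 -> data[6*data[4] + 10] >= -15.
Before the if: (j + 3*k <= 4 -> ((not (k + 3*lim != 2*r - 8)) and (data[1] >= 5 -> data[3*lim + 1] >= -15))) and ((not (j + 3*k <= 4)) -> (data[1] >= 5 -> data[6*data[4] + 10] >= -15))
Answer: WP = (j + 3*k <= 4 -> ((not (k + 3*lim != 2*r - 8)) and (data[1] >= 5 -> data[3*lim + 1] >= -15))) and ((not (j + 3*k <= 4)) -> (data[1] >= 5 -> data[6*data[4] + 10] >= -15))


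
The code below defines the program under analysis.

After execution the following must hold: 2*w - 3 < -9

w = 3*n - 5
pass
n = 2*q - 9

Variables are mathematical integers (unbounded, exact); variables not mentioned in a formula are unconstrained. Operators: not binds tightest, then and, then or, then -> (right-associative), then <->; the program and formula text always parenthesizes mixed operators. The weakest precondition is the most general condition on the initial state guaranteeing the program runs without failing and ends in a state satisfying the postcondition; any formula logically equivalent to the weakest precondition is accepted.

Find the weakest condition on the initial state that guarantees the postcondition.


Working backward. After the program, the postcondition 2*w - 3 < -9 must hold; in canonical form it is 2*w < -6.
Before n := 2*q - 9: 2*w < -6
Before skip: 2*w < -6
Before w := 3*n - 5: 6*n < 4
Answer: WP = 6*n < 4


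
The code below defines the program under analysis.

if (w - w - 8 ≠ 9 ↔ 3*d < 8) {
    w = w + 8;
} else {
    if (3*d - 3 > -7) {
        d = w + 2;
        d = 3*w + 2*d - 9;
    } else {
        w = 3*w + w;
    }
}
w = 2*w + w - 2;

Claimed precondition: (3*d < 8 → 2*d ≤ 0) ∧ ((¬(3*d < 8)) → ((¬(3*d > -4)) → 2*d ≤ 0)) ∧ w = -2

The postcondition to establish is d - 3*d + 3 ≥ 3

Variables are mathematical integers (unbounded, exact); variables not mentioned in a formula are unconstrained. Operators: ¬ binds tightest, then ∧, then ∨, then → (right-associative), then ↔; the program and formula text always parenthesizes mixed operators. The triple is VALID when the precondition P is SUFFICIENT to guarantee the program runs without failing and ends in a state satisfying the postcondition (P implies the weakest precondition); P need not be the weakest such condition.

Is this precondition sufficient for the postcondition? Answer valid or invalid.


Working backward. After the program, the postcondition d - 3*d + 3 ≥ 3 must hold; in canonical form it is 2*d ≤ 0.
Before w := 2*w + w - 2: 2*d ≤ 0
Then branch requires 2*d ≤ 0; else branch requires (3*d > -4 → 10*w ≤ 10) ∧ ((¬(3*d > -4)) → 2*d ≤ 0).
Before the if: (3*d < 8 → 2*d ≤ 0) ∧ ((¬(3*d < 8)) → ((3*d > -4 → 10*w ≤ 10) ∧ ((¬(3*d > -4)) → 2*d ≤ 0)))
The weakest precondition is (3*d < 8 → 2*d ≤ 0) ∧ ((¬(3*d < 8)) → ((3*d > -4 → 10*w ≤ 10) ∧ ((¬(3*d > -4)) → 2*d ≤ 0))).
Check whether (3*d < 8 → 2*d ≤ 0) ∧ ((¬(3*d < 8)) → ((¬(3*d > -4)) → 2*d ≤ 0)) ∧ w = -2 implies it.
Every state satisfying the precondition satisfies the weakest precondition: the implication holds.
Answer: valid


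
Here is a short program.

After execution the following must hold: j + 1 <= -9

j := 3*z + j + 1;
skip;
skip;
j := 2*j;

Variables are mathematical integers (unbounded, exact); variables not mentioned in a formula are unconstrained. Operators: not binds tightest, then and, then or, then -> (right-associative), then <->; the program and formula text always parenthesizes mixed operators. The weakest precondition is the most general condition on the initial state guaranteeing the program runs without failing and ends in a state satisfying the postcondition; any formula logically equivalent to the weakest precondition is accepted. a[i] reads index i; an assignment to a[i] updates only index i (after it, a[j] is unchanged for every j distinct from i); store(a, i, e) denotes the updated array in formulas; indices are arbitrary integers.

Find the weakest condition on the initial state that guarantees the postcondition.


Working backward. After the program, the postcondition j + 1 <= -9 must hold; in canonical form it is j <= -10.
Before j := 2*j: 2*j <= -10
Before skip: 2*j <= -10
Before skip: 2*j <= -10
Before j := 3*z + j + 1: 2*j + 6*z <= -12
Answer: WP = 2*j + 6*z <= -12


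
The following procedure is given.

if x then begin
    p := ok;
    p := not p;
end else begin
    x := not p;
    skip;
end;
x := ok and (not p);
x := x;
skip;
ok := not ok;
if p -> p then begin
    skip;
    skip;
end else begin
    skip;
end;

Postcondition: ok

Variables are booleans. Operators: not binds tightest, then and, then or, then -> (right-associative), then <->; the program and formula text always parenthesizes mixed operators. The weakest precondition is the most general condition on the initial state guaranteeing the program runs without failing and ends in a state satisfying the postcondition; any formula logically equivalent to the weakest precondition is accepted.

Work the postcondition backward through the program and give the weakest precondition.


Working backward. After the program, ok must hold.
Then branch requires ok; else branch requires ok.
Before the if: ok
Before ok := not ok: not ok
Before skip: not ok
Before x := x: not ok
Before x := ok and (not p): not ok
Then branch requires not ok; else branch requires not ok.
Before the if: (x -> (not ok)) and ((not x) -> (not ok))
Answer: WP = (x -> (not ok)) and ((not x) -> (not ok))


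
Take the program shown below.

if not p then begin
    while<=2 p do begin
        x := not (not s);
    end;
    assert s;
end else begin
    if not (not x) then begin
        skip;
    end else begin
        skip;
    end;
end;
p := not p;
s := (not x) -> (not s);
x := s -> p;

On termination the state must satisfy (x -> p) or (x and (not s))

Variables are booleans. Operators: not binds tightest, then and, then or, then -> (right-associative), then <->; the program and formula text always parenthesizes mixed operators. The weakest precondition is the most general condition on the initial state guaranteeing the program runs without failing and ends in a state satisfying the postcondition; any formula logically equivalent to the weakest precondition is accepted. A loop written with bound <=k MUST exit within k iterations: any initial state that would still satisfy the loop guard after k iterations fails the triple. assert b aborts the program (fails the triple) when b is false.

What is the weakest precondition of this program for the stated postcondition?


Working backward. After the program, (x -> p) or (x and (not s)) must hold.
Before x := s -> p: ((s -> p) -> p) or ((s -> p) and (not s))
Before s := (not x) -> (not s): ((((not x) -> (not s)) -> p) -> p) or ((((not x) -> (not s)) -> p) and (not ((not x) -> (not s))))
Before p := not p: ((((not x) -> (not s)) -> (not p)) -> (not p)) or ((((not x) -> (not s)) -> (not p)) and (not ((not x) -> (not s))))
Then branch requires (p -> ((p -> ((not p) and s)) and ((not p) -> s))) and ((not p) -> (s and (((((not x) -> (not s)) -> (not p)) -> (not p)) or ((((not x) -> (not s)) -> (not p)) and (not ((not x) -> (not s))))))); else branch requires (x -> (((((not x) -> (not s)) -> (not p)) -> (not p)) or ((((not x) -> (not s)) -> (not p)) and (not ((not x) -> (not s)))))) and ((not x) -> (((((not x) -> (not s)) -> (not p)) -> (not p)) or ((((not x) -> (not s)) -> (not p)) and (not ((not x) -> (not s)))))).
Before the if: ((not p) -> ((p -> ((p -> ((not p) and s)) and ((not p) -> s))) and ((not p) -> (s and (((((not x) -> (not s)) -> (not p)) -> (not p)) or ((((not x) -> (not s)) -> (not p)) and (not ((not x) -> (not s))))))))) and (p -> ((x -> (((((not x) -> (not s)) -> (not p)) -> (not p)) or ((((not x) -> (not s)) -> (not p)) and (not ((not x) -> (not s)))))) and ((not x) -> (((((not x) -> (not s)) -> (not p)) -> (not p)) or ((((not x) -> (not s)) -> (not p)) and (not ((not x) -> (not s))))))))
Answer: WP = ((not p) -> ((p -> ((p -> ((not p) and s)) and ((not p) -> s))) and ((not p) -> (s and (((((not x) -> (not s)) -> (not p)) -> (not p)) or ((((not x) -> (not s)) -> (not p)) and (not ((not x) -> (not s))))))))) and (p -> ((x -> (((((not x) -> (not s)) -> (not p)) -> (not p)) or ((((not x) -> (not s)) -> (not p)) and (not ((not x) -> (not s)))))) and ((not x) -> (((((not x) -> (not s)) -> (not p)) -> (not p)) or ((((not x) -> (not s)) -> (not p)) and (not ((not x) -> (not s))))))))


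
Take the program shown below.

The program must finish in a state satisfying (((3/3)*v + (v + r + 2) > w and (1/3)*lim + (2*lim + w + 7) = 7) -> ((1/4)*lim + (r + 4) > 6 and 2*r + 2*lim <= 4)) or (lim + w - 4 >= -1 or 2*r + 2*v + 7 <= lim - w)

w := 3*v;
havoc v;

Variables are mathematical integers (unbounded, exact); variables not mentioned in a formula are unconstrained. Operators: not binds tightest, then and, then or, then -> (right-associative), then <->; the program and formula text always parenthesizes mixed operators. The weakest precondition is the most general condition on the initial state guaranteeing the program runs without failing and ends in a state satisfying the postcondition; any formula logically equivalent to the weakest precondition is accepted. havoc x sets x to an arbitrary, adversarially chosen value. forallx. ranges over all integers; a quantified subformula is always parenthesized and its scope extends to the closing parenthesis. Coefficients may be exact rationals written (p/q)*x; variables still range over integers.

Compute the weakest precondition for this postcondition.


Working backward. After the program, the postcondition (((3/3)*v + (v + r + 2) > w and (1/3)*lim + (2*lim + w + 7) = 7) -> ((1/4)*lim + (r + 4) > 6 and 2*r + 2*lim <= 4)) or (lim + w - 4 >= -1 or 2*r + 2*v + 7 <= lim - w) must hold; in canonical form it is ((r + 2*v > w - 2 and (7/3)*lim + w = 0) -> ((1/4)*lim + r > 2 and 2*lim + 2*r <= 4)) or lim + w >= 3 or 2*r + 2*v + w <= lim - 7.
Before havoc v: forall v_1. (((r + 2*v_1 > w - 2 and (7/3)*lim + w = 0) -> ((1/4)*lim + r > 2 and 2*lim + 2*r <= 4)) or lim + w >= 3 or 2*r + 2*v_1 + w <= lim - 7)
Before w := 3*v: forall v_1. (((r + 2*v_1 > 3*v - 2 and (7/3)*lim + 3*v = 0) -> ((1/4)*lim + r > 2 and 2*lim + 2*r <= 4)) or lim + 3*v >= 3 or 2*r + 3*v + 2*v_1 <= lim - 7)
Answer: WP = forall v_1. (((r + 2*v_1 > 3*v - 2 and (7/3)*lim + 3*v = 0) -> ((1/4)*lim + r > 2 and 2*lim + 2*r <= 4)) or lim + 3*v >= 3 or 2*r + 3*v + 2*v_1 <= lim - 7)


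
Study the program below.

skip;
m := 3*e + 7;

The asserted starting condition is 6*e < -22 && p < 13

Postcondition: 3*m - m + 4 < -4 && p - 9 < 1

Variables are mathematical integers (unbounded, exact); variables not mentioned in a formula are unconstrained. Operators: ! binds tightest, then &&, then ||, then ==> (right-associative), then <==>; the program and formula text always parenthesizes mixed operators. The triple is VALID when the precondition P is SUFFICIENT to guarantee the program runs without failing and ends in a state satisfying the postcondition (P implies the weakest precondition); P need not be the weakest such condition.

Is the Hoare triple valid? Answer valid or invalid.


Working backward. After the program, the postcondition 3*m - m + 4 < -4 && p - 9 < 1 must hold; in canonical form it is 2*m < -8 && p < 10.
Before m := 3*e + 7: 6*e < -22 && p < 10
Before skip: 6*e < -22 && p < 10
The weakest precondition is 6*e < -22 && p < 10.
Check whether 6*e < -22 && p < 13 implies it.
Countermodel: at the initial state e = -4, p = 10, the precondition holds but the weakest precondition fails.
Answer: invalid


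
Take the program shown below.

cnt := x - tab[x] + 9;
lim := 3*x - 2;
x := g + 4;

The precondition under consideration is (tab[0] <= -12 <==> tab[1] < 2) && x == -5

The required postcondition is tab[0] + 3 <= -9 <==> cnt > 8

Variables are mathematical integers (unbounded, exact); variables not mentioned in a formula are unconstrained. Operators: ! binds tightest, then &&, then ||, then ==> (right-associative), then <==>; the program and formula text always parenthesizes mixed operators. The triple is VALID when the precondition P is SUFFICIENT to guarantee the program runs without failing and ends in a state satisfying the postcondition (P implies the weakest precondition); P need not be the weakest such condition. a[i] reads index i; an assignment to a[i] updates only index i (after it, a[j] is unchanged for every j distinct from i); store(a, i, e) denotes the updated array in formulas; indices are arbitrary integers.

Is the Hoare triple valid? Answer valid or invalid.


Working backward. After the program, the postcondition tab[0] + 3 <= -9 <==> cnt > 8 must hold; in canonical form it is tab[0] <= -12 <==> cnt > 8.
Before x := g + 4: tab[0] <= -12 <==> cnt > 8
Before lim := 3*x - 2: tab[0] <= -12 <==> cnt > 8
Before cnt := x - tab[x] + 9: tab[0] <= -12 <==> x > tab[x] - 1
The weakest precondition is tab[0] <= -12 <==> x > tab[x] - 1.
Check whether (tab[0] <= -12 <==> tab[1] < 2) && x == -5 implies it.
Countermodel: at the initial state tab = {[-5] = -7045, [0] = 15215, [1] = 2, elsewhere 2}, x = -5, the precondition holds but the weakest precondition fails.
Answer: invalid


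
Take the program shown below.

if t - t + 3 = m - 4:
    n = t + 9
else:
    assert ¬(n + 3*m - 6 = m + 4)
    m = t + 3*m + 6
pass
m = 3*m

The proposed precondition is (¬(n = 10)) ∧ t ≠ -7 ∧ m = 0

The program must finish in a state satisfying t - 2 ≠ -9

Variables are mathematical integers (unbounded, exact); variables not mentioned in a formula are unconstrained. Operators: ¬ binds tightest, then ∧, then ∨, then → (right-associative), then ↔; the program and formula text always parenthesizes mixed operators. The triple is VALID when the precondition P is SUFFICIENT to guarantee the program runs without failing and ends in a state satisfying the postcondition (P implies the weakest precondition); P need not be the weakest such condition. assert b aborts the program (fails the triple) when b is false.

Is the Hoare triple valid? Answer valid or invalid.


Working backward. After the program, the postcondition t - 2 ≠ -9 must hold; in canonical form it is t ≠ -7.
Before m := 3*m: t ≠ -7
Before skip: t ≠ -7
Then branch requires t ≠ -7; else branch requires (¬(2*m + n = 10)) ∧ t ≠ -7.
Before the if: (m = 7 → t ≠ -7) ∧ ((¬(m = 7)) → ((¬(2*m + n = 10)) ∧ t ≠ -7))
The weakest precondition is (m = 7 → t ≠ -7) ∧ ((¬(m = 7)) → ((¬(2*m + n = 10)) ∧ t ≠ -7)).
Check whether (¬(n = 10)) ∧ t ≠ -7 ∧ m = 0 implies it.
Every state satisfying the precondition satisfies the weakest precondition: the implication holds.
Answer: valid
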